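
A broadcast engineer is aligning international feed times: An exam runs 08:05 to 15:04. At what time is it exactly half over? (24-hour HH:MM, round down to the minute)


Start time: 08:05 = 485 minutes from midnight
End time: 15:04 = 904 minutes from midnight
Sum: 485 + 904 = 1389
Midpoint: 1389 / 2 = 694 minutes
Convert: 694 / 60 = 11 hours, 34 minutes
Result: 11:34

11:34


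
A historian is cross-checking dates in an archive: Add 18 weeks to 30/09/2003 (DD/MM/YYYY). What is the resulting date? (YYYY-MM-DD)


Start: 2003-09-30
Weeks to add: 18
Convert to days: 18 x 7 = 126 days
Add 126 days to 2003-09-30
Result: 2004-02-03

2004-02-03


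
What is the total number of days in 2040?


Year: 2040
Check leap year rules:
Divisible by 4? Yes
Divisible by 100? No
2040 is a leap year
Days: 366

366


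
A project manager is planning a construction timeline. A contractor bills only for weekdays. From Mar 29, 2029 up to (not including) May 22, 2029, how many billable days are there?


Start: 2029-03-29 (Thursday)
End (exclusive): 2029-05-22 (Tuesday)
Total calendar days: 54
Full weeks: 54 // 7 = 7 -> 35 weekdays
Remaining 5 days starting on Thursday:
  Thu(w), Fri(w), Sat(-), Sun(-), Mon(w) -> 3 weekdays
Total business days: 35 + 3 = 38

38


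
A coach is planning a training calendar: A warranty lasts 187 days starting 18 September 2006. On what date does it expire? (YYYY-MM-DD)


Start: 2006-09-18
Adding 187 days
Days remaining in September: 12
After September: 175 days still to add
October 2006: 31 days, 144 remaining
November 2006: 30 days, 114 remaining
December 2006: 31 days, 83 remaining
January 2007: 31 days, 52 remaining
Result: 2007-03-24

2007-03-24


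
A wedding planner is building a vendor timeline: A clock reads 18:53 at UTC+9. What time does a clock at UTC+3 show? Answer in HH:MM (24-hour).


Local time: 18:53 at UTC+9 (offset 9h)
Target zone: UTC+3 (offset 3h)
Difference: 3 - (9) = -6 hours
Calculation: 18 + (-6) = 12
Result: 12:53

12:53


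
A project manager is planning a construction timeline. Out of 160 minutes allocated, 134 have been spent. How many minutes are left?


Total budget: 160 minutes
Time used: 134 minutes
Remaining: 160 - 134 = 26 minutes
Percent used: 83.8%
Percent remaining: 16.2%

26


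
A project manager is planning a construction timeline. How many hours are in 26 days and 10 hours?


Days: 26
Extra hours: 10
Hours per day: 24
Days to hours: 26 x 24 = 624
Total: 624 + 10 = 634

634


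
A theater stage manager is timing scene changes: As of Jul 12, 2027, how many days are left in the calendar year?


Start: July 12, 2027
End: December 31, 2027
Days left in July: 19
August: 31
September: 30
October: 31
November: 30
... plus remaining months
Sum of remaining months: 153
Total: 19 + 153 = 172

172


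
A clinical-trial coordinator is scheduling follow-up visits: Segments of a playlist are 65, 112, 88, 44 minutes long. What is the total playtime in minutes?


Durations: 65, 112, 88, 44
Running sum: 65
+ 112 = 177
+ 88 = 265
+ 44 = 309
Total duration: 309 minutes
That is 5 hours and 9 minutes

309


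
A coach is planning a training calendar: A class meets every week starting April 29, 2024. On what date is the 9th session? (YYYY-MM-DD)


First occurrence: 2024-04-29 (occurrence 1)
Each occurrence is 7 days after the previous.
Occurrence 9 is 8 weeks after the first.
8 weeks = 56 days
2024-04-29 + 56 days = 2024-06-24

2024-06-24


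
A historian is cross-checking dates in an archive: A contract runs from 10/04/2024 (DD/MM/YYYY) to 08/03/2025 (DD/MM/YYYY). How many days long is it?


Start date: 2024-04-10
End date: 2025-03-08
Apr 2024: +21 days
May 2024: +31 days
Jun 2024: +30 days
... (9 more months)
Total: 332 days

332


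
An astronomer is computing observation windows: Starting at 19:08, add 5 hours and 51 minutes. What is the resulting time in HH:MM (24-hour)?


Start time: 19:08
Adding: 5 hours 51 minutes
Minutes: 8 + 51 = 59
Hours: 19 + 5 + 0 = 24
Hour wraparound: 24 mod 24 = 0
Result: 00:59

00:59


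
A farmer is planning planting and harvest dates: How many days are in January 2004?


Month: January
Year: 2004
January is a 31-day month
Total: 31 days

31


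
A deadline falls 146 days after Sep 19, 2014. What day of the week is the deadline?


Start: 2014-09-19 (Friday)
Step 1 - find target date: add 146 days
  2014-09-19 + 146 days = 2015-02-12
Step 2 - day of week:
  146 mod 7 = 6
  Friday + 6 days -> Thursday
Result: Thursday (2015-02-12)

Thursday


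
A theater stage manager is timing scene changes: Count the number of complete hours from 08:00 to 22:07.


Start: 08:00
End: 22:07
Hour difference: 22 - 8 = 14 hours
Minute difference: 7 - 0 = 7 minutes
Total minutes: 847
Complete hours: 847 / 60 = 14 (remainder 7)

14


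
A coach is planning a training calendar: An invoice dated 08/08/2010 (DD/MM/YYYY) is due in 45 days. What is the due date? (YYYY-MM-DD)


Start: 2010-08-08
Adding 45 days
Days remaining in August: 23
After August: 22 days still to add
September 2010 has 30 days, need 22
Result: 2010-09-22

2010-09-22


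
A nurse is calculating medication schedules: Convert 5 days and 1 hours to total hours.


Days: 5
Extra hours: 1
Hours per day: 24
Days to hours: 5 x 24 = 120
Total: 120 + 1 = 121

121


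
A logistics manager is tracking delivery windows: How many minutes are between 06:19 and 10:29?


Start time: 06:19 = 379 minutes from midnight
End time: 10:29 = 629 minutes from midnight
Difference: 629 - 379 = 250 minutes
That is 4 hours and 10 minutes

250


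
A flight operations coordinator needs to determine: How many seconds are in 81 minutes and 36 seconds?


Minutes: 81
Seconds: 36
Convert minutes to seconds: 81 x 60 = 4860
Add remaining seconds: 4860 + 36 = 4896

4896


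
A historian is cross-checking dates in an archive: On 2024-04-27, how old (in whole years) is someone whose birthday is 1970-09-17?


Birth: 1970-09-17
Reference: 2024-04-27
Year difference: 2024 - 1970 = 54
Has birthday (09-17) occurred by 04-27? No
Birthday not yet reached this year -> subtract 1
Age in full years: 53

53


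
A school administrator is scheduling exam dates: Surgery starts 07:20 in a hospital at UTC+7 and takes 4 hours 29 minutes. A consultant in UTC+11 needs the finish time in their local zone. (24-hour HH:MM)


Start: 07:20 in UTC+7
Step 1 - add duration:
  minutes: 20 + 29 = 49
  hours: 7 + 4 + 0 = 11
  end in UTC+7: 11:49
Step 2 - convert UTC+7 -> UTC+11:
  offset difference: 11 - (7) = 4 hours
  11 + (4) = 15 -> mod 24 = 15
Result: 15:49 in UTC+11

15:49


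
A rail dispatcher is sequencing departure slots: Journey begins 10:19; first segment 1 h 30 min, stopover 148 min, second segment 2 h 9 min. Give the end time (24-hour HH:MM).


Depart: 10:19
Leg 1: +90 min -> 11:49
Layover: +148 min -> 14:17
Leg 2: +129 min -> 16:26
Total travel: 367 minutes = 6h 7m
Arrival: 16:26

16:26


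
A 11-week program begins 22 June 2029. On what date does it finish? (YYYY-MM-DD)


Start: 2029-06-22
Weeks to add: 11
Convert to days: 11 x 7 = 77 days
Add 77 days to 2029-06-22
Result: 2029-09-07

2029-09-07


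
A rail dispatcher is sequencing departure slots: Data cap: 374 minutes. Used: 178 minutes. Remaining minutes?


Total budget: 374 minutes
Time used: 178 minutes
Remaining: 374 - 178 = 196 minutes
Percent used: 47.6%
Percent remaining: 52.4%

196


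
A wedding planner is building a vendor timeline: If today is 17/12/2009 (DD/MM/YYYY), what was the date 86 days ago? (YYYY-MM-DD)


Start: 2009-12-17
Subtracting 86 days
Days already passed in December: 17
After going back through December: 69 more days to subtract
November 2009: 30 days, 39 remaining
October 2009: 31 days, 8 remaining
September 2009 has 30 days, need 8
Result: 2009-09-22

2009-09-22


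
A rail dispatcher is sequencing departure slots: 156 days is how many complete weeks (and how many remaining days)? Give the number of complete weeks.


Total days: 156
Days per week: 7
Division: 156 / 7 = 22 remainder 2
Complete weeks: 22
Remaining days: 2

22


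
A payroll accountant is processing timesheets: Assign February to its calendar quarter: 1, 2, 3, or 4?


Month: February (month 2)
Q1: January-March (months 1-3)
Q2: April-June (months 4-6)
Q3: July-September (months 7-9)
Q4: October-December (months 10-12)
Month 2 falls in Q1

1


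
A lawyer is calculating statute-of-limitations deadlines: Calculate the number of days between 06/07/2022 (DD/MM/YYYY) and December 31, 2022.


Start: July 06, 2022
End: December 31, 2022
Days left in July: 25
August: 31
September: 30
October: 31
November: 30
... plus remaining months
Sum of remaining months: 153
Total: 25 + 153 = 178

178


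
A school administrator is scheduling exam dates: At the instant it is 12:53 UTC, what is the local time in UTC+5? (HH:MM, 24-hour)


Local time: 12:53 at UTC (offset 0h)
Target zone: UTC+5 (offset 5h)
Difference: 5 - (0) = 5 hours
Calculation: 12 + (5) = 17
Result: 17:53

17:53


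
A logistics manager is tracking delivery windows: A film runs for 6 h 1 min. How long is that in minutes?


Hours: 6
Minutes: 1
Convert hours to minutes: 6 x 60 = 360
Add remaining minutes: 360 + 1 = 361

361


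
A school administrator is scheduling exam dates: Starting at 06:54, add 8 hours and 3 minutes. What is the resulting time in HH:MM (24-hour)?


Start time: 06:54
Adding: 8 hours 3 minutes
Minutes: 54 + 3 = 57
Hours: 6 + 8 + 0 = 14
Result: 14:57

14:57


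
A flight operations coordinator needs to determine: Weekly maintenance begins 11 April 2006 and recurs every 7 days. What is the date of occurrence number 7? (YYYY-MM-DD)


First occurrence: 2006-04-11 (occurrence 1)
Each occurrence is 7 days after the previous.
Occurrence 7 is 6 weeks after the first.
6 weeks = 42 days
2006-04-11 + 42 days = 2006-05-23

2006-05-23


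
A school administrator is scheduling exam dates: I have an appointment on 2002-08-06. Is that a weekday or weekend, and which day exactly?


Date: 2002-08-06
January 1, 2002 is a Tuesday
Day of year: 218
Offset from Jan 1: 217 days
217 mod 7 = 0
Result: Tuesday

Tuesday


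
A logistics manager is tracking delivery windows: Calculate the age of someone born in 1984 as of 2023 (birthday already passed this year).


Birth year: 1984
Current year: 2023
Age = current year - birth year
Age = 2023 - 1984 = 39

39


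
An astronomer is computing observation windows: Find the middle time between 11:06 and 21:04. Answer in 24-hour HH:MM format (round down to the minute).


Start time: 11:06 = 666 minutes from midnight
End time: 21:04 = 1264 minutes from midnight
Sum: 666 + 1264 = 1930
Midpoint: 1930 / 2 = 965 minutes
Convert: 965 / 60 = 16 hours, 5 minutes
Result: 16:05

16:05


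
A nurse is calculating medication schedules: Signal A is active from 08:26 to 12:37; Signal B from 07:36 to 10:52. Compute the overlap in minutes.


Interval A: [506, 757] minutes from midnight
Interval B: [456, 652] minutes from midnight
Overlap start = max(506, 456) = 506
Overlap end = min(757, 652) = 652
Overlap = 652 - 506 = 146 minutes

146


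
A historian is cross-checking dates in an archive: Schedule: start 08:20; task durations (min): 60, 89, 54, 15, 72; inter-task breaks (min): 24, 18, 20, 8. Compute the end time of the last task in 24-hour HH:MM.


Start: 08:20 = 500 min from midnight
  after task 1 (60 min): 09:20
  after break (24 min): 09:44
  after task 2 (89 min): 11:13
  after break (18 min): 11:31
  after task 3 (54 min): 12:25
  after break (20 min): 12:45
  after task 4 (15 min): 13:00
  after break (8 min): 13:08
  after task 5 (72 min): 14:20
Total elapsed: 360 minutes
End time: 14:20

14:20


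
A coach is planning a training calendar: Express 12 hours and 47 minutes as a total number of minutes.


Hours: 12
Extra minutes: 47
Minutes per hour: 60
Hours to minutes: 12 x 60 = 720
Total: 720 + 47 = 767

767


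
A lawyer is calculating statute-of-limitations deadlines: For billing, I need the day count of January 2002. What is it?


Month: January
Year: 2002
January is a 31-day month
Total: 31 days

31


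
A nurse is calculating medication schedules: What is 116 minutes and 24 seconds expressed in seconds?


Minutes: 116
Extra seconds: 24
Seconds per minute: 60
Minutes to seconds: 116 x 60 = 6960
Total: 6960 + 24 = 6984

6984


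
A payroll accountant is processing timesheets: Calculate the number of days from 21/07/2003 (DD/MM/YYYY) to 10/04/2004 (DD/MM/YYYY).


Start date: 2003-07-21
End date: 2004-04-10
Jul 2003: +11 days
Aug 2003: +31 days
Sep 2003: +30 days
... (7 more months)
Total: 264 days

264


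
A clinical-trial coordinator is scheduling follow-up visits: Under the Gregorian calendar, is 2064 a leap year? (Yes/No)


Year: 2064
Divisible by 4? 2064 / 4 = 516.0 -> Yes
Divisible by 100? 2064 / 100 = 20.64 -> No
Divisible by 4 but not 100, so it IS a leap year

Yes


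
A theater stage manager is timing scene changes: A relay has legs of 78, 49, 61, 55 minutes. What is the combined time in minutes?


Durations: 78, 49, 61, 55
Running sum: 78
+ 49 = 127
+ 61 = 188
+ 55 = 243
Total duration: 243 minutes
That is 4 hours and 3 minutes

243


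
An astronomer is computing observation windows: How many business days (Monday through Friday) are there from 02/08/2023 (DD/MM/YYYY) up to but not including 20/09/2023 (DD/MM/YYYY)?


Start: 2023-08-02 (Wednesday)
End (exclusive): 2023-09-20 (Wednesday)
Total calendar days: 49
Full weeks: 49 // 7 = 7 -> 35 weekdays
Remaining 0 days starting on Wednesday:
Total business days: 35 + 0 = 35

35


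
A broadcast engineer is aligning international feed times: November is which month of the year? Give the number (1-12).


Calendar month order:
10. October
11. November <--
12. December
November is month number 11

11


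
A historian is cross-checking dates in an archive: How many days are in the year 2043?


Year: 2043
Check leap year rules:
Divisible by 4? No
2043 is not a leap year
Days: 365

365


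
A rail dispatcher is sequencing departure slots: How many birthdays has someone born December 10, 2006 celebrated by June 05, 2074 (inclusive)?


Birth: 2006-12-10
Reference: 2074-06-05
Year difference: 2074 - 2006 = 68
Has birthday (12-10) occurred by 06-05? No
Birthday not yet reached this year -> subtract 1
Age in full years: 67

67


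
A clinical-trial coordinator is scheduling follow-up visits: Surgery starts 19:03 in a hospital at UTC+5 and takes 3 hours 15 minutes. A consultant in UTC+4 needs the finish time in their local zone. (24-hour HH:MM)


Start: 19:03 in UTC+5
Step 1 - add duration:
  minutes: 3 + 15 = 18
  hours: 19 + 3 + 0 = 22
  end in UTC+5: 22:18
Step 2 - convert UTC+5 -> UTC+4:
  offset difference: 4 - (5) = -1 hours
  22 + (-1) = 21 -> mod 24 = 21
Result: 21:18 in UTC+4

21:18


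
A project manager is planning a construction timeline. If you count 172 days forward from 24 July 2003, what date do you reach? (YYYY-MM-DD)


Start: 2003-07-24
Adding 172 days
Days remaining in July: 7
After July: 165 days still to add
August 2003: 31 days, 134 remaining
September 2003: 30 days, 104 remaining
October 2003: 31 days, 73 remaining
November 2003: 30 days, 43 remaining
Result: 2004-01-12

2004-01-12


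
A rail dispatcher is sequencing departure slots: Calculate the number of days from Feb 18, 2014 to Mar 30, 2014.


Start date: 2014-02-18
End date: 2014-03-30
Feb 2014: +11 days
Mar 2014: +29 days
Total: 40 days

40


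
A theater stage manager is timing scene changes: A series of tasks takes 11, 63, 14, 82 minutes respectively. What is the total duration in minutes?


Durations: 11, 63, 14, 82
Running sum: 11
+ 63 = 74
+ 14 = 88
+ 82 = 170
Total duration: 170 minutes
That is 2 hours and 50 minutes

170


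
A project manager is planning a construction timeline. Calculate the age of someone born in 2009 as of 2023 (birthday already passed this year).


Birth year: 2009
Current year: 2023
Age = current year - birth year
Age = 2023 - 2009 = 14

14


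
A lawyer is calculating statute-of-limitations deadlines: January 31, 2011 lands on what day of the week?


Date: 2011-01-31
January 1, 2011 is a Saturday
Day of year: 31
Offset from Jan 1: 30 days
30 mod 7 = 2
Result: Monday

Monday


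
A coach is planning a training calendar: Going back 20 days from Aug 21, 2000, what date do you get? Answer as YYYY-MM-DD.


Start: 2000-08-21
Subtracting 20 days
Days already passed in August: 21
Result: 2000-08-01

2000-08-01


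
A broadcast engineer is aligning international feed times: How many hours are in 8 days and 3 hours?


Days: 8
Extra hours: 3
Hours per day: 24
Days to hours: 8 x 24 = 192
Total: 192 + 3 = 195

195


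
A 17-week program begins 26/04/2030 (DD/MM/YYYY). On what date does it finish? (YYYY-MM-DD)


Start: 2030-04-26
Weeks to add: 17
Convert to days: 17 x 7 = 119 days
Add 119 days to 2030-04-26
Result: 2030-08-23

2030-08-23


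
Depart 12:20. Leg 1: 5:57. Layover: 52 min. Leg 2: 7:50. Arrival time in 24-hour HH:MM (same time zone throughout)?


Depart: 12:20
Leg 1: +357 min -> 18:17
Layover: +52 min -> 19:09
Leg 2: +470 min -> 02:59
Total travel: 879 minutes = 14h 39m
Arrival: 02:59

02:59


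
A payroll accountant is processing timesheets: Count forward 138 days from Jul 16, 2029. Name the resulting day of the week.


Start: 2029-07-16 (Monday)
Step 1 - find target date: add 138 days
  2029-07-16 + 138 days = 2029-12-01
Step 2 - day of week:
  138 mod 7 = 5
  Monday + 5 days -> Saturday
Result: Saturday (2029-12-01)

Saturday


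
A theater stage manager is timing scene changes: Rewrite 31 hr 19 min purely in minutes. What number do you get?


Hours: 31
Extra minutes: 19
Minutes per hour: 60
Hours to minutes: 31 x 60 = 1860
Total: 1860 + 19 = 1879

1879


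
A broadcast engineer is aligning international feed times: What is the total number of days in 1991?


Year: 1991
Check leap year rules:
Divisible by 4? No
1991 is not a leap year
Days: 365

365


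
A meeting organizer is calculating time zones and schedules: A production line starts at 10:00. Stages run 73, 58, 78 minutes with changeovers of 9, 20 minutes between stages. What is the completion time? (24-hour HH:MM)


Start: 10:00 = 600 min from midnight
  after task 1 (73 min): 11:13
  after break (9 min): 11:22
  after task 2 (58 min): 12:20
  after break (20 min): 12:40
  after task 3 (78 min): 13:58
Total elapsed: 238 minutes
End time: 13:58

13:58


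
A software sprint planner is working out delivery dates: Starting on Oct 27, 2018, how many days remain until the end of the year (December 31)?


Start: October 27, 2018
End: December 31, 2018
Days left in October: 4
November: 30
December: 31
Sum of remaining months: 61
Total: 4 + 61 = 65

65


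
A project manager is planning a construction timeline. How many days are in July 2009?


Month: July
Year: 2009
July is a 31-day month
Total: 31 days

31


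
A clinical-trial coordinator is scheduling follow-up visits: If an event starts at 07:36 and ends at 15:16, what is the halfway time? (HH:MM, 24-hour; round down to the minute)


Start time: 07:36 = 456 minutes from midnight
End time: 15:16 = 916 minutes from midnight
Sum: 456 + 916 = 1372
Midpoint: 1372 / 2 = 686 minutes
Convert: 686 / 60 = 11 hours, 26 minutes
Result: 11:26

11:26


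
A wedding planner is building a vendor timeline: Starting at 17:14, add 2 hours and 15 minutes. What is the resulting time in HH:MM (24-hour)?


Start time: 17:14
Adding: 2 hours 15 minutes
Minutes: 14 + 15 = 29
Hours: 17 + 2 + 0 = 19
Result: 19:29

19:29


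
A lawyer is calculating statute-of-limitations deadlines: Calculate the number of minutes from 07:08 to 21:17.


Start time: 07:08 = 428 minutes from midnight
End time: 21:17 = 1277 minutes from midnight
Difference: 1277 - 428 = 849 minutes
That is 14 hours and 9 minutes

849


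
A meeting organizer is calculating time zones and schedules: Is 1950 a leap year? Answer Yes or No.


Year: 1950
Divisible by 4? 1950 / 4 = 487.5 -> No
Not divisible by 4, so NOT a leap year

No


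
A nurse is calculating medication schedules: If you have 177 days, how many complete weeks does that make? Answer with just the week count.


Total days: 177
Days per week: 7
Division: 177 / 7 = 25 remainder 2
Complete weeks: 25
Remaining days: 2

25


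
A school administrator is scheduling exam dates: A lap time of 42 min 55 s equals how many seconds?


Minutes: 42
Seconds: 55
Convert minutes to seconds: 42 x 60 = 2520
Add remaining seconds: 2520 + 55 = 2575

2575


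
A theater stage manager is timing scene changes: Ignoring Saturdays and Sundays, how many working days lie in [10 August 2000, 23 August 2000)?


Start: 2000-08-10 (Thursday)
End (exclusive): 2000-08-23 (Wednesday)
Total calendar days: 13
Full weeks: 13 // 7 = 1 -> 5 weekdays
Remaining 6 days starting on Thursday:
  Thu(w), Fri(w), Sat(-), Sun(-), Mon(w), Tue(w) -> 4 weekdays
Total business days: 5 + 4 = 9

9


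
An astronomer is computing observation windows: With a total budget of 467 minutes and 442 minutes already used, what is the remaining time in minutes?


Total budget: 467 minutes
Time used: 442 minutes
Remaining: 467 - 442 = 25 minutes
Percent used: 94.6%
Percent remaining: 5.4%

25


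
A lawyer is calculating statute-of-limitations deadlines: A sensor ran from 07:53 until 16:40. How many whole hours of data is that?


Start: 07:53
End: 16:40
Hour difference: 16 - 7 = 9 hours
Minute difference: 40 - 53 = -13 minutes
Total minutes: 527
Complete hours: 527 / 60 = 8 (remainder 47)

8


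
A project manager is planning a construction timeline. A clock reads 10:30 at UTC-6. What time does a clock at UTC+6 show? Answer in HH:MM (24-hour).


Local time: 10:30 at UTC-6 (offset -6h)
Target zone: UTC+6 (offset 6h)
Difference: 6 - (-6) = 12 hours
Calculation: 10 + (12) = 22
Result: 22:30

22:30


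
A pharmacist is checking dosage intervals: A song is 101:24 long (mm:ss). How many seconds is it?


Minutes: 101
Extra seconds: 24
Seconds per minute: 60
Minutes to seconds: 101 x 60 = 6060
Total: 6060 + 24 = 6084

6084


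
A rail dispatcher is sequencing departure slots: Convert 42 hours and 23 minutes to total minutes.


Hours: 42
Minutes: 23
Convert hours to minutes: 42 x 60 = 2520
Add remaining minutes: 2520 + 23 = 2543

2543


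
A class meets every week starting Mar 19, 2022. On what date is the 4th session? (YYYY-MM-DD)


First occurrence: 2022-03-19 (occurrence 1)
Each occurrence is 7 days after the previous.
Occurrence 4 is 3 weeks after the first.
3 weeks = 21 days
2022-03-19 + 21 days = 2022-04-09

2022-04-09


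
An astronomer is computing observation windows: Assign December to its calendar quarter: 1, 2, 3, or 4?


Month: December (month 12)
Q1: January-March (months 1-3)
Q2: April-June (months 4-6)
Q3: July-September (months 7-9)
Q4: October-December (months 10-12)
Month 12 falls in Q4

4


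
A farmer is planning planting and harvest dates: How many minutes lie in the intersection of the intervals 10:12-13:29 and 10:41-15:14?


Interval A: [612, 809] minutes from midnight
Interval B: [641, 914] minutes from midnight
Overlap start = max(612, 641) = 641
Overlap end = min(809, 914) = 809
Overlap = 809 - 641 = 168 minutes

168


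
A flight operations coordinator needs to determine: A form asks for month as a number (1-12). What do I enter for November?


Calendar month order:
10. October
11. November <--
12. December
November is month number 11

11


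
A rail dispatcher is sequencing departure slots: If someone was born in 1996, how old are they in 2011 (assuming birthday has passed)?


Birth year: 1996
Current year: 2011
Age = current year - birth year
Age = 2011 - 1996 = 15

15


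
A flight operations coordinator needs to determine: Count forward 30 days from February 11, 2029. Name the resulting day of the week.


Start: 2029-02-11 (Sunday)
Step 1 - find target date: add 30 days
  2029-02-11 + 30 days = 2029-03-13
Step 2 - day of week:
  30 mod 7 = 2
  Sunday + 2 days -> Tuesday
Result: Tuesday (2029-03-13)

Tuesday


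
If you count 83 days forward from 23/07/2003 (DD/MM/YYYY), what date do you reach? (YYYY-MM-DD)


Start: 2003-07-23
Adding 83 days
Days remaining in July: 8
After July: 75 days still to add
August 2003: 31 days, 44 remaining
September 2003: 30 days, 14 remaining
October 2003 has 31 days, need 14
Result: 2003-10-14

2003-10-14


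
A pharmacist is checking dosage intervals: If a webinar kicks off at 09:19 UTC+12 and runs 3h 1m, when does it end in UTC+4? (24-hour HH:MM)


Start: 09:19 in UTC+12
Step 1 - add duration:
  minutes: 19 + 1 = 20
  hours: 9 + 3 + 0 = 12
  end in UTC+12: 12:20
Step 2 - convert UTC+12 -> UTC+4:
  offset difference: 4 - (12) = -8 hours
  12 + (-8) = 4 -> mod 24 = 4
Result: 04:20 in UTC+4

04:20


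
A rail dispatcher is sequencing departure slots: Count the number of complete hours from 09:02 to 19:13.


Start: 09:02
End: 19:13
Hour difference: 19 - 9 = 10 hours
Minute difference: 13 - 2 = 11 minutes
Total minutes: 611
Complete hours: 611 / 60 = 10 (remainder 11)

10


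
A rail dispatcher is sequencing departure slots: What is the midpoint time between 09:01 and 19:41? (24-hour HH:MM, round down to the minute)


Start time: 09:01 = 541 minutes from midnight
End time: 19:41 = 1181 minutes from midnight
Sum: 541 + 1181 = 1722
Midpoint: 1722 / 2 = 861 minutes
Convert: 861 / 60 = 14 hours, 21 minutes
Result: 14:21

14:21


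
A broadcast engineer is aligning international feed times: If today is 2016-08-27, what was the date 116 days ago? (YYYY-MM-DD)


Start: 2016-08-27
Subtracting 116 days
Days already passed in August: 27
After going back through August: 89 more days to subtract
July 2016: 31 days, 58 remaining
June 2016: 30 days, 28 remaining
May 2016 has 31 days, need 28
Result: 2016-05-03

2016-05-03


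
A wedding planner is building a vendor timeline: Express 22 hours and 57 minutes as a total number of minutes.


Hours: 22
Extra minutes: 57
Minutes per hour: 60
Hours to minutes: 22 x 60 = 1320
Total: 1320 + 57 = 1377

1377


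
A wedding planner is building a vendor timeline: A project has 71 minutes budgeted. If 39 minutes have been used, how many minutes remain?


Total budget: 71 minutes
Time used: 39 minutes
Remaining: 71 - 39 = 32 minutes
Percent used: 54.9%
Percent remaining: 45.1%

32


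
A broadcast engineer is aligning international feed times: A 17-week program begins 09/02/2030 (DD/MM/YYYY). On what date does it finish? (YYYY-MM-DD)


Start: 2030-02-09
Weeks to add: 17
Convert to days: 17 x 7 = 119 days
Add 119 days to 2030-02-09
Result: 2030-06-08

2030-06-08


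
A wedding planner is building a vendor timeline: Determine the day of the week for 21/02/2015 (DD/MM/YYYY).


Date: 2015-02-21
January 1, 2015 is a Thursday
Day of year: 52
Offset from Jan 1: 51 days
51 mod 7 = 2
Result: Saturday

Saturday


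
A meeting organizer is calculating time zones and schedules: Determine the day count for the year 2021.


Year: 2021
Check leap year rules:
Divisible by 4? No
2021 is not a leap year
Days: 365

365


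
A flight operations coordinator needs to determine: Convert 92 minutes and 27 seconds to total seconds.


Minutes: 92
Extra seconds: 27
Seconds per minute: 60
Minutes to seconds: 92 x 60 = 5520
Total: 5520 + 27 = 5547

5547


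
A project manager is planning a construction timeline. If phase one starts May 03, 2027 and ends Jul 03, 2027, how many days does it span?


Start date: 2027-05-03
End date: 2027-07-03
May 2027: +29 days
Jun 2027: +30 days
Jul 2027: +2 days
Total: 61 days

61


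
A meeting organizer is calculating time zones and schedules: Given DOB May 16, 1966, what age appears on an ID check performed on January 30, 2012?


Birth: 1966-05-16
Reference: 2012-01-30
Year difference: 2012 - 1966 = 46
Has birthday (05-16) occurred by 01-30? No
Birthday not yet reached this year -> subtract 1
Age in full years: 45

45


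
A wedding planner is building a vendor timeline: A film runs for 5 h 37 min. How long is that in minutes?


Hours: 5
Minutes: 37
Convert hours to minutes: 5 x 60 = 300
Add remaining minutes: 300 + 37 = 337

337


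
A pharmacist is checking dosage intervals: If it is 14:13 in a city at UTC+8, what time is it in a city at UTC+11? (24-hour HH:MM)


Local time: 14:13 at UTC+8 (offset 8h)
Target zone: UTC+11 (offset 11h)
Difference: 11 - (8) = 3 hours
Calculation: 14 + (3) = 17
Result: 17:13

17:13


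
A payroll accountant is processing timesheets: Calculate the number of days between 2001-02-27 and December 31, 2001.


Start: February 27, 2001
End: December 31, 2001
Days left in February: 1
March: 31
April: 30
May: 31
June: 30
... plus remaining months
Sum of remaining months: 306
Total: 1 + 306 = 307

307


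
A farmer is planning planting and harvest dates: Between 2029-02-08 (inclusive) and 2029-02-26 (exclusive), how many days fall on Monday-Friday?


Start: 2029-02-08 (Thursday)
End (exclusive): 2029-02-26 (Monday)
Total calendar days: 18
Full weeks: 18 // 7 = 2 -> 10 weekdays
Remaining 4 days starting on Thursday:
  Thu(w), Fri(w), Sat(-), Sun(-) -> 2 weekdays
Total business days: 10 + 2 = 12

12


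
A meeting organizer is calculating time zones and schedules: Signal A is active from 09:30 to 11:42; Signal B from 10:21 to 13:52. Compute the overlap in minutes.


Interval A: [570, 702] minutes from midnight
Interval B: [621, 832] minutes from midnight
Overlap start = max(570, 621) = 621
Overlap end = min(702, 832) = 702
Overlap = 702 - 621 = 81 minutes

81


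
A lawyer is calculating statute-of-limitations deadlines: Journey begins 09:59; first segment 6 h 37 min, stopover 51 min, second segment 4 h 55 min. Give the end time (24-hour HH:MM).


Depart: 09:59
Leg 1: +397 min -> 16:36
Layover: +51 min -> 17:27
Leg 2: +295 min -> 22:22
Total travel: 743 minutes = 12h 23m
Arrival: 22:22

22:22


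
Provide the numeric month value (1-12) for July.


Calendar month order:
6. June
7. July <--
8. August
July is month number 7

7


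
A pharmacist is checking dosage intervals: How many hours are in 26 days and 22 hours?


Days: 26
Extra hours: 22
Hours per day: 24
Days to hours: 26 x 24 = 624
Total: 624 + 22 = 646

646


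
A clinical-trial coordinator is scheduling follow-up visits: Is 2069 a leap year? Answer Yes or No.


Year: 2069
Divisible by 4? 2069 / 4 = 517.25 -> No
Not divisible by 4, so NOT a leap year

No


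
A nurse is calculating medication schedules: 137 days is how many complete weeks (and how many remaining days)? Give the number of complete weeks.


Total days: 137
Days per week: 7
Division: 137 / 7 = 19 remainder 4
Complete weeks: 19
Remaining days: 4

19


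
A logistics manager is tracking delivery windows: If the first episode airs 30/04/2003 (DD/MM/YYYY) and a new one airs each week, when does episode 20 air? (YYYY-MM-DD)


First occurrence: 2003-04-30 (occurrence 1)
Each occurrence is 7 days after the previous.
Occurrence 20 is 19 weeks after the first.
19 weeks = 133 days
2003-04-30 + 133 days = 2003-09-10

2003-09-10


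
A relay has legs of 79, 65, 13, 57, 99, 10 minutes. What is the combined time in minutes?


Durations: 79, 65, 13, 57, 99, 10
Running sum: 79
+ 65 = 144
+ 13 = 157
+ 57 = 214
+ 99 = 313
+ 10 = 323
Total duration: 323 minutes
That is 5 hours and 23 minutes

323


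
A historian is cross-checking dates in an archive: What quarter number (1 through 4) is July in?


Month: July (month 7)
Q1: January-March (months 1-3)
Q2: April-June (months 4-6)
Q3: July-September (months 7-9)
Q4: October-December (months 10-12)
Month 7 falls in Q3

3


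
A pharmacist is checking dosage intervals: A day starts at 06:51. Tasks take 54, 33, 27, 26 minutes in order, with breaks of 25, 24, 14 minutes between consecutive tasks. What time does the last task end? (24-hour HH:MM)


Start: 06:51 = 411 min from midnight
  after task 1 (54 min): 07:45
  after break (25 min): 08:10
  after task 2 (33 min): 08:43
  after break (24 min): 09:07
  after task 3 (27 min): 09:34
  after break (14 min): 09:48
  after task 4 (26 min): 10:14
Total elapsed: 203 minutes
End time: 10:14

10:14


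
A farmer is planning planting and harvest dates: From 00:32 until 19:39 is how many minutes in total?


Start time: 00:32 = 32 minutes from midnight
End time: 19:39 = 1179 minutes from midnight
Difference: 1179 - 32 = 1147 minutes
That is 19 hours and 7 minutes

1147


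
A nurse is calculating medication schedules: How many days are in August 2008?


Month: August
Year: 2008
August is a 31-day month
Total: 31 days

31


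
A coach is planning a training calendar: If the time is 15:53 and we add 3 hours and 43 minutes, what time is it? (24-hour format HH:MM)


Start time: 15:53
Adding: 3 hours 43 minutes
Minutes: 53 + 43 = 96
Minute overflow: 96 >= 60, so carry 1 hour, minutes = 36
Hours: 15 + 3 + 1 = 19
Result: 19:36

19:36


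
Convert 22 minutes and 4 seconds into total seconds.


Minutes: 22
Seconds: 4
Convert minutes to seconds: 22 x 60 = 1320
Add remaining seconds: 1320 + 4 = 1324

1324


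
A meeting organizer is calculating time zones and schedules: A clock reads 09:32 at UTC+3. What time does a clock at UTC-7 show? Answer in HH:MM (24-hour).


Local time: 09:32 at UTC+3 (offset 3h)
Target zone: UTC-7 (offset -7h)
Difference: -7 - (3) = -10 hours
Calculation: 9 + (-10) = -1
Wraparound: (-1) mod 24 = 23
Result: 23:32

23:32


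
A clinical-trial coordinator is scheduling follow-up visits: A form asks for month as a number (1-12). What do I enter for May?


Calendar month order:
4. April
5. May <--
6. June
May is month number 5

5


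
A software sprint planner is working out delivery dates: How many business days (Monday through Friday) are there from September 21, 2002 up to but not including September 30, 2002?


Start: 2002-09-21 (Saturday)
End (exclusive): 2002-09-30 (Monday)
Total calendar days: 9
Full weeks: 9 // 7 = 1 -> 5 weekdays
Remaining 2 days starting on Saturday:
  Sat(-), Sun(-) -> 0 weekdays
Total business days: 5 + 0 = 5

5


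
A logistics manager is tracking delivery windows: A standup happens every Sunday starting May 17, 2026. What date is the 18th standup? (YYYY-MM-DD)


First occurrence: 2026-05-17 (occurrence 1)
Each occurrence is 7 days after the previous.
Occurrence 18 is 17 weeks after the first.
17 weeks = 119 days
2026-05-17 + 119 days = 2026-09-13

2026-09-13


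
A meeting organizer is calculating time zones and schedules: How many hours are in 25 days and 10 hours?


Days: 25
Extra hours: 10
Hours per day: 24
Days to hours: 25 x 24 = 600
Total: 600 + 10 = 610

610


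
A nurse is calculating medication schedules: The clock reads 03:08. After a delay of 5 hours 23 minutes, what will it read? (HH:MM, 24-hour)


Start time: 03:08
Adding: 5 hours 23 minutes
Minutes: 8 + 23 = 31
Hours: 3 + 5 + 0 = 8
Result: 08:31

08:31


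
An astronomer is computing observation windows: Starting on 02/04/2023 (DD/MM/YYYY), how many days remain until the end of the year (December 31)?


Start: April 02, 2023
End: December 31, 2023
Days left in April: 28
May: 31
June: 30
July: 31
August: 31
... plus remaining months
Sum of remaining months: 245
Total: 28 + 245 = 273

273


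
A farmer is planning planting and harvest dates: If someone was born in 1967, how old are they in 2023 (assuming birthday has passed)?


Birth year: 1967
Current year: 2023
Age = current year - birth year
Age = 2023 - 1967 = 56

56


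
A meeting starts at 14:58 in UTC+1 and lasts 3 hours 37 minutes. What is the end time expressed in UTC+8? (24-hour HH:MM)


Start: 14:58 in UTC+1
Step 1 - add duration:
  minutes: 58 + 37 = 95 (carry 1h)
  hours: 14 + 3 + 1 = 18
  end in UTC+1: 18:35
Step 2 - convert UTC+1 -> UTC+8:
  offset difference: 8 - (1) = 7 hours
  18 + (7) = 25 -> mod 24 = 1
Result: 01:35 in UTC+8

01:35


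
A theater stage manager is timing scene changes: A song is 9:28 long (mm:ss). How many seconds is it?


Minutes: 9
Extra seconds: 28
Seconds per minute: 60
Minutes to seconds: 9 x 60 = 540
Total: 540 + 28 = 568

568


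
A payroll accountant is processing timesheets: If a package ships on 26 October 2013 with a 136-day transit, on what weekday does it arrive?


Start: 2013-10-26 (Saturday)
Step 1 - find target date: add 136 days
  2013-10-26 + 136 days = 2014-03-11
Step 2 - day of week:
  136 mod 7 = 3
  Saturday + 3 days -> Tuesday
Result: Tuesday (2014-03-11)

Tuesday


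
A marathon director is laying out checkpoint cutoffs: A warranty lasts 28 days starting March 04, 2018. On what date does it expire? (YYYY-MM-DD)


Start: 2018-03-04
Adding 28 days
Days remaining in March: 27
After March: 1 days still to add
April 2018 has 30 days, need 1
Result: 2018-04-01

2018-04-01


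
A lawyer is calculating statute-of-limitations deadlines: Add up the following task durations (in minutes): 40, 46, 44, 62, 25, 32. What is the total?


Durations: 40, 46, 44, 62, 25, 32
Running sum: 40
+ 46 = 86
+ 44 = 130
+ 62 = 192
+ 25 = 217
+ 32 = 249
Total duration: 249 minutes
That is 4 hours and 9 minutes

249


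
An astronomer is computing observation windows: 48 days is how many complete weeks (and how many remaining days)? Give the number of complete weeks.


Total days: 48
Days per week: 7
Division: 48 / 7 = 6 remainder 6
Complete weeks: 6
Remaining days: 6

6


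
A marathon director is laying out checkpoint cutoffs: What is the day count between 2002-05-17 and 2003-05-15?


Start date: 2002-05-17
End date: 2003-05-15
May 2002: +15 days
Jun 2002: +30 days
Jul 2002: +31 days
... (10 more months)
Total: 363 days

363


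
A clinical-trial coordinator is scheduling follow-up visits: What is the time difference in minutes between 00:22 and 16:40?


Start time: 00:22 = 22 minutes from midnight
End time: 16:40 = 1000 minutes from midnight
Difference: 1000 - 22 = 978 minutes
That is 16 hours and 18 minutes

978


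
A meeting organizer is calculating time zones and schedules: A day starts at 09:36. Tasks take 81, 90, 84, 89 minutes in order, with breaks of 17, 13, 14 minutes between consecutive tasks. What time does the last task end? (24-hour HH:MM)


Start: 09:36 = 576 min from midnight
  after task 1 (81 min): 10:57
  after break (17 min): 11:14
  after task 2 (90 min): 12:44
  after break (13 min): 12:57
  after task 3 (84 min): 14:21
  after break (14 min): 14:35
  after task 4 (89 min): 16:04
Total elapsed: 388 minutes
End time: 16:04

16:04


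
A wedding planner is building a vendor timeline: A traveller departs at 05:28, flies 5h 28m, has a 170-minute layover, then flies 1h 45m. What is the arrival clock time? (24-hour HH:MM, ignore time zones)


Depart: 05:28
Leg 1: +328 min -> 10:56
Layover: +170 min -> 13:46
Leg 2: +105 min -> 15:31
Total travel: 603 minutes = 10h 3m
Arrival: 15:31

15:31


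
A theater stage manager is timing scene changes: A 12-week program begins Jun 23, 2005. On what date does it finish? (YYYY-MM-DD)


Start: 2005-06-23
Weeks to add: 12
Convert to days: 12 x 7 = 84 days
Add 84 days to 2005-06-23
Result: 2005-09-15

2005-09-15


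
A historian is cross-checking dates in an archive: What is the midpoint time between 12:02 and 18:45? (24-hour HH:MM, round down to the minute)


Start time: 12:02 = 722 minutes from midnight
End time: 18:45 = 1125 minutes from midnight
Sum: 722 + 1125 = 1847
Midpoint: 1847 / 2 = 923 minutes
Convert: 923 / 60 = 15 hours, 23 minutes
Result: 15:23

15:23


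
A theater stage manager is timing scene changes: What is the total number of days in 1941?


Year: 1941
Check leap year rules:
Divisible by 4? No
1941 is not a leap year
Days: 365

365
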